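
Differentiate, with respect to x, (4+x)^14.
14(4+x)^13

Solution: Using the power rule: d/dx (4+x)^14 = 14(4+x)^{13}.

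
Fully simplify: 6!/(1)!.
This equals 6×5×...×2 = 720.
Final answer: 720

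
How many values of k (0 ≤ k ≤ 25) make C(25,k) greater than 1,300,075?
8
Row 25 is unimodal and symmetric about k=25/2. C(25,8)=1,081,575 ≤ 1,300,075; C(25,9)=2,042,975 > 1,300,075; by symmetry C(25,k) > 1,300,075 for k = 9..16. That's 16 - 9 + 1 = 8 values.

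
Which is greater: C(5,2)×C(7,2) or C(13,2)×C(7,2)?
C(13,2)×C(7,2)
C(5,2)×C(7,2)=210, C(13,2)×C(7,2)=1,638.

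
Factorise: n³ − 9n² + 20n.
n³ − 9n² + 20n = n(n² − 9n + 20) = n(n − 4)(n − 5).
Final answer: n(n − 4)(n − 5)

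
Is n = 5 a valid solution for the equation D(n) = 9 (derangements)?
No
D(5) = (5-1)·[D(4) + D(3)] = 4·[9 + 2] = 44, which does not equal 9.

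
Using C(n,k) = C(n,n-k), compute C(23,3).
C(23,3) = C(23,20) = 1,771.
Final answer: 1,771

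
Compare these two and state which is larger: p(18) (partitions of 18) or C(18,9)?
Pentagonal recurrence p(n) = p(n−1) + p(n−2) − p(n−5) − p(n−7) + …: p(18) = p(17) + p(16) − p(13) − p(11) + p(6) + p(3) = 297 + 231 − 101 − 56 + 11 + 3 = 385; C(18,9) = 48,620.

Answer: C(18,9)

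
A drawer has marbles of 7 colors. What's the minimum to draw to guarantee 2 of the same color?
Worst case: 1 of each = 7. One more: 8.
Final answer: 8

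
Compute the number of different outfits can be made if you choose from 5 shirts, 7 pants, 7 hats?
245

By the multiplication principle: 5 × 7 × 7 = 245.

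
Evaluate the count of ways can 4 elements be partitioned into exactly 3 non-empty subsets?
6

Explanation: This equals S(4,3), the Stirling number of the 2nd kind.
Using the Stirling recurrence: S(n,k) = k·S(n-1,k) + S(n-1,k-1)
S(4,3) = 3·S(3,3) + S(3,2)
         = 3·1 + 3
         = 3 + 3
         = 6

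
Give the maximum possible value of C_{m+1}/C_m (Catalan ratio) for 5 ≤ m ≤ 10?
7/2

Reasoning: C_{m+1}/C_m = 2(2m+1)/(m+2), which increases with m. Maximum at m = 10: 2·21/12 = 7/2.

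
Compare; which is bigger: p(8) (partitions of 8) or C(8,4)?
C(8,4)
Pentagonal recurrence p(n) = p(n−1) + p(n−2) − p(n−5) − p(n−7) + …: p(8) = p(7) + p(6) − p(3) − p(1) = 15 + 11 − 3 − 1 = 22; C(8,4) = 70.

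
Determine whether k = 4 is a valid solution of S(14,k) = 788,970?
No

Explanation: S(14,4) = 4·S(13,4) + S(13,3) = 4·2,532,530 + 261,625 = 10,391,745, which does not equal 788,970.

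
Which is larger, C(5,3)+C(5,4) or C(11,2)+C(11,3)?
C(11,2)+C(11,3)

First=15, Second=220.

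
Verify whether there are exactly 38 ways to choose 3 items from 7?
False

Explanation: C(7,3) = 35 ≠ 38.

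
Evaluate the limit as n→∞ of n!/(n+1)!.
0

n!/(n+1)! = 1/[(n+1)] → 0 as n → ∞.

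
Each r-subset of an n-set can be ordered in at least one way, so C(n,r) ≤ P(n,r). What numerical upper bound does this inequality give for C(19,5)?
P(19,5) = 19·18·17·16·15 = 1,395,360, so C(19,5) ≤ 1,395,360. (The bound is loose by a factor of 5! = 120: C(19,5) = 1,395,360/120 = 11,628.)
Final answer: 1,395,360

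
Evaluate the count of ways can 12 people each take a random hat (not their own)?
176,214,841

Using D(n) = (n-1)[D(n-1) + D(n-2)]:
D(12) = (12-1) × [D(11) + D(10)]
      = 11 × [14684570 + 1334961]
      = 11 × 16019531
      = 176,214,841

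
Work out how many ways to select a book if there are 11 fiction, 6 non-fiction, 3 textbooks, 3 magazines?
By the addition principle: 11 + 6 + 3 + 3 = 23.
Final answer: 23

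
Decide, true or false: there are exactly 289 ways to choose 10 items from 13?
C(13,10) = 286 ≠ 289.

Answer: False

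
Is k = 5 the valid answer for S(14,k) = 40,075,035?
S(14,5) = 5·S(13,5) + S(13,4) = 5·7,508,501 + 2,532,530 = 40,075,035, which equals 40,075,035.
Final answer: Yes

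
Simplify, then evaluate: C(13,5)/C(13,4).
9/5

Solution: C(n,k+1)/C(n,k) = (n−k)/(k+1). Here (13−4)/(4+1) = 9/5 = 9/5.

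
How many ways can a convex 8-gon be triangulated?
132

Explanation: Using the Catalan number formula: C_n = C(2n, n) / (n+1)
C_6 = C(12, 6) / (6+1)
     = 924 / 7
     = 132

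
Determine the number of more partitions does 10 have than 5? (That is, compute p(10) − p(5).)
35

Working:
Pentagonal recurrence p(n) = p(n−1) + p(n−2) − p(n−5) − p(n−7) + …: p(10) = p(9) + p(8) − p(5) − p(3) = 30 + 22 − 7 − 3 = 42.
p(5) = p(4) + p(3) − p(0) = 5 + 3 − 1 = 7.
Difference = 42 − 7 = 35.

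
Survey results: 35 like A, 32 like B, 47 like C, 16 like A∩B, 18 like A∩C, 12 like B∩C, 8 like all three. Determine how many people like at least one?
76

|A∪B∪C| = 35+32+47-16-18-12+8 = 76.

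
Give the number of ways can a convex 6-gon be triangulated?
14

Solution: Using the Catalan number formula: C_n = C(2n, n) / (n+1)
C_4 = C(8, 4) / (4+1)
     = 70 / 5
     = 14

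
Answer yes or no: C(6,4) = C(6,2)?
Symmetry C(n,k) = C(n,n-k): C(6,4) = 15 and C(6,2) = 15. Both sides agree, so the statement holds.
Final answer: Yes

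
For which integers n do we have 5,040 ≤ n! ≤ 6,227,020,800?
7, 8, 9, 10, 11, 12, 13

Explanation: n! is strictly increasing; 7! = 5,040 and 13! = 6,227,020,800, so valid n = 7, 8, 9, 10, 11, 12, 13.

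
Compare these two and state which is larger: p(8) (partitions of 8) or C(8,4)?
C(8,4)
Pentagonal recurrence p(n) = p(n−1) + p(n−2) − p(n−5) − p(n−7) + …: p(8) = p(7) + p(6) − p(3) − p(1) = 15 + 11 − 3 − 1 = 22; C(8,4) = 70.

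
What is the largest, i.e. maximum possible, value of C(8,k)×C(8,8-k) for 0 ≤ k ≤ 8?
4,900

C(8,k)·C(8,8-k) = C(8,k)², maximised at the centre k = 4: C(8,4)² = 4,900.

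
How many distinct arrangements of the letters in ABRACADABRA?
Word has 11 letters (A=5, B=2, R=2, C=1, D=1). Arrangements: 11!/Π(k!) = 83,160.
Final answer: 83,160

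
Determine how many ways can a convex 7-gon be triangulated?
42

Working:
Using the Catalan number formula: C_n = C(2n, n) / (n+1)
C_5 = C(10, 5) / (5+1)
     = 252 / 6
     = 42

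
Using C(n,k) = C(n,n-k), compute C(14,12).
91

Working:
C(14,12) = C(14,2) = 91.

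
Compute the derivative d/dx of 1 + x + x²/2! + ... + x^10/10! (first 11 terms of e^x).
1 + x + x²/2! + ... + x^9/9!

Differentiating term by term gives the first 10 terms of e^x.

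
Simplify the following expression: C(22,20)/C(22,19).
3/20
C(n,k+1)/C(n,k) = (n−k)/(k+1). Here (22−19)/(19+1) = 3/20 = 3/20.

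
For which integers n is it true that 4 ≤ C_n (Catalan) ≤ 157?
3, 4, 5, 6

Working:
C_2=2; C_3=5; C_4=14; C_5=42; C_6=132; C_7=429. So valid n = 3, 4, 5, 6.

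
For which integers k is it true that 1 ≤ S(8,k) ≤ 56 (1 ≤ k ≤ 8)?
S(8,1)=1; S(8,2)=127; S(8,3)=966; S(8,4)=1,701; S(8,5)=1,050; S(8,6)=266; S(8,7)=28; S(8,8)=1. So valid k = 1, 7, 8.
Final answer: 1, 7, 8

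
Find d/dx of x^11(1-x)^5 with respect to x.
11x^10(1-x)^5 - 5x^11(1-x)^4
Product rule: 11x^{10}(1-x)^{5} + x^11·(-5)(1-x)^{4}.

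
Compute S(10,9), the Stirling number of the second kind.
Using the Stirling recurrence: S(n,k) = k·S(n-1,k) + S(n-1,k-1)
S(10,9) = 9·S(9,9) + S(9,8)
         = 9·1 + 36
         = 9 + 36
         = 45

Answer: 45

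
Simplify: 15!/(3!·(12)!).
455

Explanation: This is C(15,3) = 455.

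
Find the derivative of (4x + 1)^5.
20(4x + 1)^4

Chain rule: 5(4x+1)^{4} × 4 = 20(4x+1)^{4}.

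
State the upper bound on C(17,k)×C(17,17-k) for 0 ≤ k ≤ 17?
590,976,100

Solution: C(17,k)·C(17,17-k) = C(17,k)², maximised at the centre k = 8: C(17,8)² = 590,976,100.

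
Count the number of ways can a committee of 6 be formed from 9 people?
C(9,6) = 9! / (6! × (9-6)!)
         = 9! / (6! × 3!)
         = 84

Answer: 84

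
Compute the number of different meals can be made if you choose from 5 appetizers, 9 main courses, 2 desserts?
90

Reasoning: By the multiplication principle: 5 × 9 × 2 = 90.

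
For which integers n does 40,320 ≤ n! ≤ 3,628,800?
8, 9, 10

Reasoning: n! is strictly increasing; 8! = 40,320 and 10! = 3,628,800, so valid n = 8, 9, 10.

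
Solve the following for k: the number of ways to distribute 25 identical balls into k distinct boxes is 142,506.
6

Stars and bars: the count is C(25+k−1, k−1), increasing in k. k=4: C(28,3) = 3,276, k=5: C(29,4) = 23,751, k=6: C(30,5) = 142,506 ✓. So k = 6.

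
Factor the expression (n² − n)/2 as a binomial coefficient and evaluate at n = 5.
C(n,2); C(5,2) = 10

(n² − n)/2 = n(n−1)/2 = C(n,2). At n = 5: C(5,2) = 10.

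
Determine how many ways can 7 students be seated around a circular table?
720
Circular arrangements: (7-1)! = 720.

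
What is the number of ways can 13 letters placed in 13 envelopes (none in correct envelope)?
2,290,792,932
Using D(n) = (n-1)[D(n-1) + D(n-2)]:
D(13) = (13-1) × [D(12) + D(11)]
      = 12 × [176214841 + 14684570]
      = 12 × 190899411
      = 2,290,792,932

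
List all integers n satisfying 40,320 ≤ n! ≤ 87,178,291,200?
8, 9, 10, 11, 12, 13, 14

Working:
n! is strictly increasing; 8! = 40,320 and 14! = 87,178,291,200, so valid n = 8, 9, 10, 11, 12, 13, 14.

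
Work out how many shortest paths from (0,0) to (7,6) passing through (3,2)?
700

Working:
To (3,2): C(5,3)=10. From there: C(8,4)=70. Total: 700.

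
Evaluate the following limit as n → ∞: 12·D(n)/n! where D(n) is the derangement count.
12/e

Reasoning: D(n)/n! → 1/e, so 12·D(n)/n! → 12/e.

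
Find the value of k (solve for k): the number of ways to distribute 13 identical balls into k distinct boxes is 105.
3

Reasoning: Stars and bars: the count is C(13+k−1, k−1), increasing in k. k=2: C(14,1) = 14, k=3: C(15,2) = 105 ✓. So k = 3.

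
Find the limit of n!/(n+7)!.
0
n!/(n+7)! = 1/[(n+1)(n+2)···(n+7)] → 0 as n → ∞.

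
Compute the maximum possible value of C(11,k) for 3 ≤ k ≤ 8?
462
C(11,k) is maximised at the centre of the row: C(11,5) = 462.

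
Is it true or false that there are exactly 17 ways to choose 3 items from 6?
False

C(6,3) = 20 ≠ 17.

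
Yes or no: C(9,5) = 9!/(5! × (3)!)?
No

Working:
The correct denominator is 5!×4!, giving C(9,5) = 126; the stated RHS is 9!/(5!×3!) = 504 ≠ 126, so the statement does not hold.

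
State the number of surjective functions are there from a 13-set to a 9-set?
130,456,085,760

Working:
Onto functions = 9! × S(13,9)
First compute S(13,9) via recurrence:
Using the Stirling recurrence: S(n,k) = k·S(n-1,k) + S(n-1,k-1)
S(13,9) = 9·S(12,9) + S(12,8)
         = 9·22275 + 159027
         = 200475 + 159027
         = 359,502
Then: 362880 × 359502 = 130,456,085,760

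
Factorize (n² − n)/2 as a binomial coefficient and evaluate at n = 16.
(n² − n)/2 = n(n−1)/2 = C(n,2). At n = 16: C(16,2) = 120.
Final answer: C(n,2); C(16,2) = 120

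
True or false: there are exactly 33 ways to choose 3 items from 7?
C(7,3) = 35 ≠ 33.

Answer: False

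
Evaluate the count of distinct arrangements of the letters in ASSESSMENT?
75,600

Solution: Word has 10 letters (A=1, S=4, E=2, M=1, N=1, T=1). Arrangements: 10!/Π(k!) = 75,600.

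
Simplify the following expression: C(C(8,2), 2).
378

C(8,2) = 28, then C(28, 2) = 378.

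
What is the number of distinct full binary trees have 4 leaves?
5

Using the Catalan number formula: C_n = C(2n, n) / (n+1)
C_3 = C(6, 3) / (3+1)
     = 20 / 4
     = 5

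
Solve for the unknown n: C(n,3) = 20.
C(n,3) = n(n−1)(n−2)/3! is increasing in n, and n(n−1)(n−2) = 3!·20 = 120 ≈ (n−1)^3 gives n ≈ 5.9. Check: C(4,3) = 4, C(5,3) = 10, C(6,3) = 20 ✓. So n = 6.
Final answer: 6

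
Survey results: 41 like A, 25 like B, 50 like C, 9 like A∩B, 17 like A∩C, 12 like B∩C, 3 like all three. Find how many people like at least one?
81

Solution: |A∪B∪C| = 41+25+50-9-17-12+3 = 81.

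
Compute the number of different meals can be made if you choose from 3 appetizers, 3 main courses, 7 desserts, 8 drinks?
By the multiplication principle: 3 × 3 × 7 × 8 = 504.
Final answer: 504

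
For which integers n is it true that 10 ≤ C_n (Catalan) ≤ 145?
4, 5, 6

Explanation: C_3=5; C_4=14; C_5=42; C_6=132; C_7=429. So valid n = 4, 5, 6.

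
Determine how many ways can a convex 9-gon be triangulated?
429

Reasoning: Using the Catalan number formula: C_n = C(2n, n) / (n+1)
C_7 = C(14, 7) / (7+1)
     = 3432 / 8
     = 429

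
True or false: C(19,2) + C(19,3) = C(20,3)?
Pascal's identity C(n,k) + C(n,k+1) = C(n+1,k+1): 171 + 969 = 1,140 = C(20,3).

Answer: True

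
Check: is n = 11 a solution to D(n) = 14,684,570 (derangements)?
D(11) = (11-1)·[D(10) + D(9)] = 10·[1,334,961 + 133,496] = 14,684,570, which equals 14,684,570.

Answer: Yes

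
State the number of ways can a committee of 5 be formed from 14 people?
2,002

Solution: C(14,5) = 14! / (5! × (14-5)!)
         = 14! / (5! × 9!)
         = 2,002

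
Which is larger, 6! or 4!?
6!
6!=720, 4!=24. 6! > 4!.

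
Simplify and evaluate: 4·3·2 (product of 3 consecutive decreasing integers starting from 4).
24

Solution: This is P(4,3) = 4!/(1)! = 24.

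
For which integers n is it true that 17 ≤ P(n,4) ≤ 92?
P(3,4)=0; P(4,4)=24; P(5,4)=120. So valid n = 4.
Final answer: 4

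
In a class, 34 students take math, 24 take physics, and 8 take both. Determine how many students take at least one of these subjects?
|A∪B| = |A|+|B|-|A∩B| = 34+24-8 = 50.

Answer: 50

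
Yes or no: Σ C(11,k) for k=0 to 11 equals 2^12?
No
Binomial theorem: Σ C(11,k) = (1+1)^11 = 2^11 = 2,048; RHS 2^12 = 4,096.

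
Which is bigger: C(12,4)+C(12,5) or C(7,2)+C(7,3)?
C(12,4)+C(12,5)

Working:
First=1,287, Second=56.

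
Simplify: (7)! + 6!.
5,760

Solution: (7)! + 6! = (7)·6! + 6! = (7+1)·6! = 8·6! = 5,760.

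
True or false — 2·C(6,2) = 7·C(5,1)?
False

Explanation: Absorption identity k·C(n,k) = n·C(n-1,k-1). LHS = 2·15 = 30; RHS = 7·5 = 35.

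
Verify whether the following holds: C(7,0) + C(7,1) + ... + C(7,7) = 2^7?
True

Solution: Binomial theorem with x = y = 1: Σ C(7,i) = (1+1)^7 = 2^7 = 128. The statement holds.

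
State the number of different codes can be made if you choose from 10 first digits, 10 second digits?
100

Working:
By the multiplication principle: 10 × 10 = 100.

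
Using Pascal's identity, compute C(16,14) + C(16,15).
136
C(16,14) + C(16,15) = C(17,15) = 136.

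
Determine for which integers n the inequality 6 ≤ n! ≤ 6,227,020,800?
3, 4, 5, 6, 7, 8, 9, 10, 11, 12, 13

Explanation: n! is strictly increasing; 3! = 6 and 13! = 6,227,020,800, so valid n = 3, 4, 5, 6, 7, 8, 9, 10, 11, 12, 13.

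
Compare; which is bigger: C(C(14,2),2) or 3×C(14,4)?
C(C(14,2),2)

Solution: C(C(14,2),2)=4,095, 3×C(14,4)=3,003.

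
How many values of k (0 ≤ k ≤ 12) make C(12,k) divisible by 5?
4

Explanation: Checking C(12,k) mod 5 for k = 0..12: divisible at k = 3, 4, 8, 9. That's 4 values.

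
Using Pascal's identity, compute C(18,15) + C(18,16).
969

Explanation: C(18,15) + C(18,16) = C(19,16) = 969.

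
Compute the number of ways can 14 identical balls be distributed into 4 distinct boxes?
680

Solution: C(14+4-1, 4-1) = C(17, 3) = 680.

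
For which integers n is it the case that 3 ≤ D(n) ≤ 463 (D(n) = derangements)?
4, 5, 6

Working:
Using D(n) = (n−1)[D(n−1) + D(n−2)] with D(1)=0, D(2)=1: D(3)=2; D(4)=9; D(5)=44; D(6)=265; D(7)=1,854. So valid n = 4, 5, 6.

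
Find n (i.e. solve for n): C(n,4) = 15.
C(n,4) = n(n−1)(n−2)(n−3)/4! is increasing in n, and n(n−1)(n−2)(n−3) = 4!·15 = 360 ≈ (n−1.5)^4 gives n ≈ 5.9. Check: C(4,4) = 1, C(5,4) = 5, C(6,4) = 15 ✓. So n = 6.
Final answer: 6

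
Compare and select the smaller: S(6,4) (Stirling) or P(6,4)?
S(6,4)
S(6,4) = 4·S(5,4) + S(5,3) = 4·10 + 25 = 65; P(6,4) = 360.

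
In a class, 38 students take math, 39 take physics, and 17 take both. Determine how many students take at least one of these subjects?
|A∪B| = |A|+|B|-|A∩B| = 38+39-17 = 60.
Final answer: 60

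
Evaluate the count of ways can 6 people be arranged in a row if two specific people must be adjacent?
240

Solution: Treat pair as unit: (6-1)! arrangements × 2 internal orders = 240.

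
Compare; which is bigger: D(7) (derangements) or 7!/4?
D(7)

D(7) = (7-1)·[D(6) + D(5)] = 6·[265 + 44] = 1,854; 7!/4 = 5,040/4 = 1,260.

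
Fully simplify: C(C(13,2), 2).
3,003

Reasoning: C(13,2) = 78, then C(78, 2) = 3,003.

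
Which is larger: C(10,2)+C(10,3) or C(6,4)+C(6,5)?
C(10,2)+C(10,3)

Explanation: First=165, Second=21.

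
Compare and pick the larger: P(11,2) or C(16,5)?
C(16,5)

Solution: P(11,2)=110, C(16,5)=4,368.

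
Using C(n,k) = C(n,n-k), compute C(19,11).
75,582

Reasoning: C(19,11) = C(19,8) = 75,582.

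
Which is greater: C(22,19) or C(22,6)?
C(22,6)

Explanation: C(22,19)=1,540, C(22,6)=74,613.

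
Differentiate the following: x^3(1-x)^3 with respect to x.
Product rule: 3x^{2}(1-x)^{3} + x^3·(-3)(1-x)^{2}.
Final answer: 3x^2(1-x)^3 - 3x^3(1-x)^2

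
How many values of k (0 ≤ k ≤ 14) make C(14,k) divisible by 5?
Checking C(14,k) mod 5 for k = 0..14: none are divisible by 5. Count = 0.
Final answer: 0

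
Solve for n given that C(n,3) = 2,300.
25

Explanation: C(n,3) = n(n−1)(n−2)/3! is increasing in n, and n(n−1)(n−2) = 3!·2,300 = 13,800 ≈ (n−1)^3 gives n ≈ 25.0. Check: C(23,3) = 1,771, C(24,3) = 2,024, C(25,3) = 2,300 ✓. So n = 25.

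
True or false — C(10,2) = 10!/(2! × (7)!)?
False

Working:
The correct denominator is 2!×8!, giving C(10,2) = 45; the stated RHS is 10!/(2!×7!) = 360 ≠ 45, so the statement does not hold.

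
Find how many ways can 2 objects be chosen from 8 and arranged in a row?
P(8,2) = 8!/(8-2)! = 56.

Answer: 56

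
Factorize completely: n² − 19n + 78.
(n − 6)(n − 13)

Working:
Seek roots whose sum is 19 and product is 78: (6, 13). So n² − 19n + 78 = (n − 6)(n − 13).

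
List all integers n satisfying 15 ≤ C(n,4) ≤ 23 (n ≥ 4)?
6

Working:
C(5,4)=5; C(6,4)=15; C(7,4)=35. So valid n = 6.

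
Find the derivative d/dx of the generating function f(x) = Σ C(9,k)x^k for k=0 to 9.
Σ k·C(9,k)x^(k-1) for k=1 to 9

Solution: Term-by-term differentiation gives Σ k·C(9,k)x^{k-1} for k=1 to 9.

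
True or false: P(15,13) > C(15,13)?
True
P(15,13) = 653,837,184,000 and C(15,13) = 105; P(n,r) = r! × C(n,r) so P > C whenever r ≥ 2.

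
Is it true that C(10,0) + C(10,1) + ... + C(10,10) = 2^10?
True

Reasoning: Binomial theorem with x = y = 1: Σ C(10,i) = (1+1)^10 = 2^10 = 1,024. The statement holds.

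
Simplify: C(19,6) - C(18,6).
8,568

Reasoning: C(19,6) - C(18,6) = C(18,5) = 8,568.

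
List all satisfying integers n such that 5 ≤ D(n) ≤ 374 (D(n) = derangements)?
4, 5, 6

Reasoning: Using D(n) = (n−1)[D(n−1) + D(n−2)] with D(1)=0, D(2)=1: D(3)=2; D(4)=9; D(5)=44; D(6)=265; D(7)=1,854. So valid n = 4, 5, 6.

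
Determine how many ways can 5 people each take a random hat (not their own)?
44

Reasoning: Using D(n) = (n-1)[D(n-1) + D(n-2)]:
D(5) = (5-1) × [D(4) + D(3)]
      = 4 × [9 + 2]
      = 4 × 11
      = 44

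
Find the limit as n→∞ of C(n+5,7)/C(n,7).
Both numerator and denominator grow as n^7/7! for large n, so the ratio → 1.

Answer: 1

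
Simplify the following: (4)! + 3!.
30

Explanation: (4)! + 3! = (4)·3! + 3! = (4+1)·3! = 5·3! = 30.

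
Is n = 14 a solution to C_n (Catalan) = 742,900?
No

Solution: C_14 = C(28,14)/(14+1) = 40,116,600/15 = 2,674,440, which does not equal 742,900.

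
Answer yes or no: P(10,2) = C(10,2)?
No

Explanation: P(10,2) = 90 but C(10,2) = 45; they differ by a factor of 2! = 2, so the statement does not hold.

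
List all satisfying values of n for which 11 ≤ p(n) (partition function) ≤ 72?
Tabulating p(n) via p(n) = p(n−1) + p(n−2) − p(n−5) − p(n−7) + …: p(5)=7; p(6)=11; p(7)=15; p(8)=22; p(9)=30; p(10)=42; p(11)=56; p(12)=77. So valid n = 6, 7, 8, 9, 10, 11.
Final answer: 6, 7, 8, 9, 10, 11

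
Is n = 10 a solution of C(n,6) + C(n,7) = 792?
C(10,6) + C(10,7) = 210 + 120 = 330, which does not equal 792.
Final answer: No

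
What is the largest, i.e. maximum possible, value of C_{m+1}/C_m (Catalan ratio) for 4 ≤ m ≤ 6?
13/4

Explanation: C_{m+1}/C_m = 2(2m+1)/(m+2), which increases with m. Maximum at m = 6: 2·13/8 = 13/4.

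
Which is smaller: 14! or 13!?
13!

14!=87,178,291,200, 13!=6,227,020,800. 14! > 13!.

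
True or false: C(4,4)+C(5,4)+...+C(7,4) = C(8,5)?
Hockey stick identity gives Σ = C(8,5) = 56; RHS C(8,5) = 56.

Answer: True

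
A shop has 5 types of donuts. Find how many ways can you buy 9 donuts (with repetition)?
Stars and bars: C(9+5-1, 9) = C(13, 9) = 715.

Answer: 715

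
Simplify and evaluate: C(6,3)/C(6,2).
4/3

Explanation: C(n,k+1)/C(n,k) = (n−k)/(k+1). Here (6−2)/(2+1) = 4/3 = 4/3.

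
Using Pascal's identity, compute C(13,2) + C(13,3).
C(13,2) + C(13,3) = C(14,3) = 364.
Final answer: 364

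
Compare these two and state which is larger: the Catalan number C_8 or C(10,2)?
C_8 = C(16,8)/(8+1) = 12,870/9 = 1,430; C(10,2) = 45.
Final answer: C_8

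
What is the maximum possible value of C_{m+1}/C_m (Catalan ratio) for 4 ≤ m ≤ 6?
13/4
C_{m+1}/C_m = 2(2m+1)/(m+2), which increases with m. Maximum at m = 6: 2·13/8 = 13/4.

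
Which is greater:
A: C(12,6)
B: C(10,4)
A

Working:
A=C(12,6)=924, B=C(10,4)=210.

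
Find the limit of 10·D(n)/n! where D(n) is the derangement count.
D(n)/n! → 1/e, so 10·D(n)/n! → 10/e.
Final answer: 10/e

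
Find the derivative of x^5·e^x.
Product rule: d/dx[x^5]·e^x + x^5·d/dx[e^x] = 5x^{4}e^x + x^5e^x.

Answer: (5x^4 + x^5)e^x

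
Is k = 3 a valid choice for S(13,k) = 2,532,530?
No

S(13,3) = 3·S(12,3) + S(12,2) = 3·86,526 + 2,047 = 261,625, which does not equal 2,532,530.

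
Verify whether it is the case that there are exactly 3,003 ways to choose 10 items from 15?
True

Reasoning: C(15,10) = 3,003.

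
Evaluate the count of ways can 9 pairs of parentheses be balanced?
4,862
Using the Catalan number formula: C_n = C(2n, n) / (n+1)
C_9 = C(18, 9) / (9+1)
     = 48620 / 10
     = 4,862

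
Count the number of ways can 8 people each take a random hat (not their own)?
14,833

Reasoning: Using D(n) = (n-1)[D(n-1) + D(n-2)]:
D(8) = (8-1) × [D(7) + D(6)]
      = 7 × [1854 + 265]
      = 7 × 2119
      = 14,833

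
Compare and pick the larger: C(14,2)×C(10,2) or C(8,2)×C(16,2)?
C(14,2)×C(10,2)

Working:
C(14,2)×C(10,2)=4,095, C(8,2)×C(16,2)=3,360.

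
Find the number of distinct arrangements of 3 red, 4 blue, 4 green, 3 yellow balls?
4,204,200

Solution: Multinomial: 14!/(3! × 4! × 4! × 3!) = 4,204,200.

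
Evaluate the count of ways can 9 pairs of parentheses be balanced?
4,862

Working:
Using the Catalan number formula: C_n = C(2n, n) / (n+1)
C_9 = C(18, 9) / (9+1)
     = 48620 / 10
     = 4,862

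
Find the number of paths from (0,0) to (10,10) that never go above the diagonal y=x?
16,796

Solution: Counted by the Catalan number C_10: C_10 = C(20,10)/(10+1) = 184,756/11 = 16,796.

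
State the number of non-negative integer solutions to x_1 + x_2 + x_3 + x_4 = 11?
364

Explanation: C(11+4-1, 4-1) = 364.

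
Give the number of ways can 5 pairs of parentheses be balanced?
Using the Catalan number formula: C_n = C(2n, n) / (n+1)
C_5 = C(10, 5) / (5+1)
     = 252 / 6
     = 42

Answer: 42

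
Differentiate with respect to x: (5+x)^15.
Using the power rule: d/dx (5+x)^15 = 15(5+x)^{14}.
Final answer: 15(5+x)^14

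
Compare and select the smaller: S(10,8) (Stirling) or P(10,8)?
S(10,8) = 8·S(9,8) + S(9,7) = 8·36 + 462 = 750; P(10,8) = 1,814,400.
Final answer: S(10,8)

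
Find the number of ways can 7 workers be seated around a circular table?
720

Explanation: Circular arrangements: (7-1)! = 720.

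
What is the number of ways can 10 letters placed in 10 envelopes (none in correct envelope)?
1,334,961
Using D(n) = (n-1)[D(n-1) + D(n-2)]:
D(10) = (10-1) × [D(9) + D(8)]
      = 9 × [133496 + 14833]
      = 9 × 148329
      = 1,334,961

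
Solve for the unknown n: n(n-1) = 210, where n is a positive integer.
15

Working:
n² − n − 210 = 0, so n = (1 ± √(1 + 4·210))/2 = (1 ± √841)/2 = (1 ± 29)/2, i.e. n = 15 or n = -14. Taking the positive root, n = 15 (check: 15×14 = 210).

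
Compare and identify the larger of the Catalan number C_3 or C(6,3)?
C_3 = C(6,3)/(3+1) = 20/4 = 5; C(6,3) = 20.
Final answer: C(6,3)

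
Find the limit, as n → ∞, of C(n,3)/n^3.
1/6

Reasoning: C(n,3) ≈ n^3/3! for large n. Limit = 1/3! = 1/6.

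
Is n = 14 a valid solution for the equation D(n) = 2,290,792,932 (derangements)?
D(14) = (14-1)·[D(13) + D(12)] = 13·[2,290,792,932 + 176,214,841] = 32,071,101,049, which does not equal 2,290,792,932.
Final answer: No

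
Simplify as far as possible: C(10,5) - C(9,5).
126

Reasoning: C(10,5) - C(9,5) = C(9,4) = 126.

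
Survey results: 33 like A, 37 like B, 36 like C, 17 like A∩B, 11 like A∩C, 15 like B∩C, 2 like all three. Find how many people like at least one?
65

Working:
|A∪B∪C| = 33+37+36-17-11-15+2 = 65.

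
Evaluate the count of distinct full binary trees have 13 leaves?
208,012

Explanation: Using the Catalan number formula: C_n = C(2n, n) / (n+1)
C_12 = C(24, 12) / (12+1)
     = 2704156 / 13
     = 208,012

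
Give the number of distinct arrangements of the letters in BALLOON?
1,260
Word has 7 letters (B=1, A=1, L=2, O=2, N=1). Arrangements: 7!/Π(k!) = 1,260.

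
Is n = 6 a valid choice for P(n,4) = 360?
Yes
P(6,4) = 6·5·4·3 = 360, which equals 360.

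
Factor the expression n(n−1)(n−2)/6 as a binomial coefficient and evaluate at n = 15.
C(n,3); C(15,3) = 455

Reasoning: n(n−1)(n−2)/6 = n!/(3!(n−3)!) = C(n,3). At n = 15: C(15,3) = 455.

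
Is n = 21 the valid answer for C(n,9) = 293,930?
Yes

Solution: C(21,9) = 21·20·19·18·17·16·15·14·13/9! = 106,661,318,400/362,880 = 293,930, which equals 293,930.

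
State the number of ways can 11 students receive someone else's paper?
14,684,570

Solution: Using D(n) = (n-1)[D(n-1) + D(n-2)]:
D(11) = (11-1) × [D(10) + D(9)]
      = 10 × [1334961 + 133496]
      = 10 × 1468457
      = 14,684,570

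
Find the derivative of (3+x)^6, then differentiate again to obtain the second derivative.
30(3+x)^4

Solution: First derivative: 6(3+x)^{5}. Second derivative: 6·5·(3+x)^{4} = 30(3+x)^{4}.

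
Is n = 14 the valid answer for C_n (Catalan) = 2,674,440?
Yes
C_14 = C(28,14)/(14+1) = 40,116,600/15 = 2,674,440, which equals 2,674,440.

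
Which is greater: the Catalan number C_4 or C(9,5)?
C(9,5)

Reasoning: C_4 = C(8,4)/(4+1) = 70/5 = 14; C(9,5) = 126.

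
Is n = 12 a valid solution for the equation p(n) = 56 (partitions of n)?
No

Solution: Pentagonal recurrence p(n) = p(n−1) + p(n−2) − p(n−5) − p(n−7) + …: p(12) = p(11) + p(10) − p(7) − p(5) + p(0) = 56 + 42 − 15 − 7 + 1 = 77, which does not equal 56.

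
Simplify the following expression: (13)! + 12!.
(13)! + 12! = (13)·12! + 12! = (13+1)·12! = 14·12! = 6,706,022,400.

Answer: 6,706,022,400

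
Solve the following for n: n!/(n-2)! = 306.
18

Reasoning: n!/(n-2)! = n×(n-1), a product of 2 consecutive integers ≈ (n−0.5)^2. 306^(1/2) + 0.5 ≈ 18.0; check n = 18: 18×17 = 306 ✓. So n = 18.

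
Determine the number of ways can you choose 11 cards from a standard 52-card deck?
60,403,728,840

Solution: C(52,11) = 60,403,728,840.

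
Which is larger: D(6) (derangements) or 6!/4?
D(6)

Working:
D(6) = (6-1)·[D(5) + D(4)] = 5·[44 + 9] = 265; 6!/4 = 720/4 = 180.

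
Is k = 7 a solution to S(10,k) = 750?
No

Reasoning: S(10,7) = 7·S(9,7) + S(9,6) = 7·462 + 2,646 = 5,880, which does not equal 750.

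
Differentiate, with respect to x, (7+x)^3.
3(7+x)^2

Reasoning: Using the power rule: d/dx (7+x)^3 = 3(7+x)^{2}.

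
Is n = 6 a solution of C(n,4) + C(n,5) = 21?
Yes

Solution: C(6,4) + C(6,5) = 15 + 6 = 21, which equals 21.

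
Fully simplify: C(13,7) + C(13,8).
3,003

Explanation: By Pascal's identity: C(14,8) = 3,003.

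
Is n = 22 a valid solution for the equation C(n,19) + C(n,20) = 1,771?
Yes

Working:
C(22,19) + C(22,20) = 1,540 + 231 = 1,771, which equals 1,771.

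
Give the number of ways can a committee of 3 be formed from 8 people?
C(8,3) = 8! / (3! × (8-3)!)
         = 8! / (3! × 5!)
         = 56

Answer: 56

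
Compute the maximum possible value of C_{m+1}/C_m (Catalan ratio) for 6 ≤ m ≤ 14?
29/8
C_{m+1}/C_m = 2(2m+1)/(m+2), which increases with m. Maximum at m = 14: 2·29/16 = 29/8.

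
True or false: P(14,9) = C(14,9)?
P(14,9) = 726,485,760 and C(14,9) = 2,002; P(n,r) = r! × C(n,r) so P > C whenever r ≥ 2.

Answer: False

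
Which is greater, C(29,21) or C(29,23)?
C(29,21)

Reasoning: C(29,21)=4,292,145, C(29,23)=475,020.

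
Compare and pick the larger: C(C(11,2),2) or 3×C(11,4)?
C(C(11,2),2)=1,485, 3×C(11,4)=990.

Answer: C(C(11,2),2)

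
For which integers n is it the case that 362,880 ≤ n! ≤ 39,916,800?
9, 10, 11

n! is strictly increasing; 9! = 362,880 and 11! = 39,916,800, so valid n = 9, 10, 11.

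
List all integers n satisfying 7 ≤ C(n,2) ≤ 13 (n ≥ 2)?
5

Solution: C(4,2)=6; C(5,2)=10; C(6,2)=15. So valid n = 5.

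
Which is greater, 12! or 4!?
12!=479,001,600, 4!=24. 12! > 4!.
Final answer: 12!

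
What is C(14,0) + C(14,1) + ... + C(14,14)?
16,384
Sum of binomial coefficients = 2^14 = 16,384.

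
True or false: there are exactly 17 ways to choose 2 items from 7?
False

Reasoning: C(7,2) = 21 ≠ 17.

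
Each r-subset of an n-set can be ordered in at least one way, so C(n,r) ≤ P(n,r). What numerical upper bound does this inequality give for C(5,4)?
120

Working:
P(5,4) = 5·4·3·2 = 120, so C(5,4) ≤ 120. (The bound is loose by a factor of 4! = 24: C(5,4) = 120/24 = 5.)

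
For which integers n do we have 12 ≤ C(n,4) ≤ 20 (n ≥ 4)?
6

Reasoning: C(5,4)=5; C(6,4)=15; C(7,4)=35. So valid n = 6.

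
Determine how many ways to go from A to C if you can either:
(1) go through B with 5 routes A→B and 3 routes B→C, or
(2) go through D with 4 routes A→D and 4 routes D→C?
31

Solution: Route via B: 5×3=15. Route via D: 4×4=16. Total: 31.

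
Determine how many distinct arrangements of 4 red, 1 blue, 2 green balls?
105

Reasoning: Multinomial: 7!/(4! × 1! × 2!) = 105.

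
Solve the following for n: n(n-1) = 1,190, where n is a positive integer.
35

Solution: n² − n − 1,190 = 0, so n = (1 ± √(1 + 4·1,190))/2 = (1 ± √4,761)/2 = (1 ± 69)/2, i.e. n = 35 or n = -34. Taking the positive root, n = 35 (check: 35×34 = 1,190).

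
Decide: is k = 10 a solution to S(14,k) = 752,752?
Yes

Solution: S(14,10) = 10·S(13,10) + S(13,9) = 10·39,325 + 359,502 = 752,752, which equals 752,752.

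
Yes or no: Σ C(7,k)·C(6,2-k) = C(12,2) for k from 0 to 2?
No

Reasoning: Vandermonde's identity gives C(13,2) = 78; RHS C(12,2) = 66.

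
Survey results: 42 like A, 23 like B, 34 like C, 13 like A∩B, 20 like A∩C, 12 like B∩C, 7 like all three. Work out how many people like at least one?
61

Reasoning: |A∪B∪C| = 42+23+34-13-20-12+7 = 61.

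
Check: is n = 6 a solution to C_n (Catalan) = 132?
Yes

Explanation: C_6 = C(12,6)/(6+1) = 924/7 = 132, which equals 132.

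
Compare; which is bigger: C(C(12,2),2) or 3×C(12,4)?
C(C(12,2),2)

Explanation: C(C(12,2),2)=2,145, 3×C(12,4)=1,485.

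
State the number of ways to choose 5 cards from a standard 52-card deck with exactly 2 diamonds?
712,842

Reasoning: 13 diamonds and 39 non-diamonds: C(13,2) × C(39,3) = 78 × 9139 = 712,842.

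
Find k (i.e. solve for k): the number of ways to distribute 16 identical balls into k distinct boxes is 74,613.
7

Solution: Stars and bars: the count is C(16+k−1, k−1), increasing in k. k=5: C(20,4) = 4,845, k=6: C(21,5) = 20,349, k=7: C(22,6) = 74,613 ✓. So k = 7.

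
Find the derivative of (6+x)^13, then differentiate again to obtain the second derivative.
156(6+x)^11

Reasoning: First derivative: 13(6+x)^{12}. Second derivative: 13·12·(6+x)^{11} = 156(6+x)^{11}.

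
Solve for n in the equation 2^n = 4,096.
4,096 = 1,024 × 4 = 2^10 × 2^2 = 2^12, so n = 12.
Final answer: 12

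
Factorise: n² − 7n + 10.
(n − 2)(n − 5)

Seek roots whose sum is 7 and product is 10: (2, 5). So n² − 7n + 10 = (n − 2)(n − 5).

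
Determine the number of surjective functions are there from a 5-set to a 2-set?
Onto functions = 2! × S(5,2)
First compute S(5,2) via recurrence:
Using the Stirling recurrence: S(n,k) = k·S(n-1,k) + S(n-1,k-1)
S(5,2) = 2·S(4,2) + S(4,1)
         = 2·7 + 1
         = 14 + 1
         = 15
Then: 2 × 15 = 30

Answer: 30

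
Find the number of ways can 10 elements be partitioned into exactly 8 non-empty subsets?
750
This equals S(10,8), the Stirling number of the 2nd kind.
Using the Stirling recurrence: S(n,k) = k·S(n-1,k) + S(n-1,k-1)
S(10,8) = 8·S(9,8) + S(9,7)
         = 8·36 + 462
         = 288 + 462
         = 750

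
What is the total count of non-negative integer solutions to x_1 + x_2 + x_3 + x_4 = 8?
C(8+4-1, 4-1) = 165.

Answer: 165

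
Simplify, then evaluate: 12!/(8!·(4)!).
495

Working:
This is C(12,8) = 495.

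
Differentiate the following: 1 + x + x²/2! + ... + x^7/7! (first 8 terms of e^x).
1 + x + x²/2! + ... + x^6/6!
Differentiating term by term gives the first 7 terms of e^x.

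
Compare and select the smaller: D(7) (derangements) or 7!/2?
D(7)
D(7) = (7-1)·[D(6) + D(5)] = 6·[265 + 44] = 1,854; 7!/2 = 5,040/2 = 2,520.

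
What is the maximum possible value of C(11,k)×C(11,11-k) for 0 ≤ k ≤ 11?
213,444

Explanation: C(11,k)·C(11,11-k) = C(11,k)², maximised at the centre k = 5: C(11,5)² = 213,444.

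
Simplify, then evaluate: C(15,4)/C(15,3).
3

Explanation: C(n,k+1)/C(n,k) = (n−k)/(k+1). Here (15−3)/(3+1) = 12/4 = 3.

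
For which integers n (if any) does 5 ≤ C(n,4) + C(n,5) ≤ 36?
5, 6

Working:
C(4,4)+C(4,5)=1; C(5,4)+C(5,5)=6; C(6,4)+C(6,5)=21; C(7,4)+C(7,5)=56. So valid n = 5, 6.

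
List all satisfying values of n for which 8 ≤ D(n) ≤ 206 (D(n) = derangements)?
4, 5

Using D(n) = (n−1)[D(n−1) + D(n−2)] with D(1)=0, D(2)=1: D(3)=2; D(4)=9; D(5)=44; D(6)=265. So valid n = 4, 5.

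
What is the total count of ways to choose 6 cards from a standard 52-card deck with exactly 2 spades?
6,415,578

Reasoning: 13 spades and 39 non-spades: C(13,2) × C(39,4) = 78 × 82251 = 6,415,578.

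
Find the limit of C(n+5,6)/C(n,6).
1

Reasoning: Both numerator and denominator grow as n^6/6! for large n, so the ratio → 1.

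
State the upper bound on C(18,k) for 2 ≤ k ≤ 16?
48,620

Working:
C(18,k) is maximised at the centre of the row: C(18,9) = 48,620.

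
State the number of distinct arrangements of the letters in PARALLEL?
3,360

Working:
Word has 8 letters (P=1, A=2, R=1, L=3, E=1). Arrangements: 8!/Π(k!) = 3,360.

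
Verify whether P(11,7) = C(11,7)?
P(11,7) = 1,663,200 but C(11,7) = 330; they differ by a factor of 7! = 5040, so the statement does not hold.
Final answer: False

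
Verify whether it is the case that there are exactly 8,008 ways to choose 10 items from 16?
True

Solution: C(16,10) = 8,008.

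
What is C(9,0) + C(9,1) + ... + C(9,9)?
512

Working:
Sum of binomial coefficients = 2^9 = 512.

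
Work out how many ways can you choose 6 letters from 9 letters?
C(9,6) = 9! / (6! × (9-6)!)
         = 9! / (6! × 3!)
         = 84
Final answer: 84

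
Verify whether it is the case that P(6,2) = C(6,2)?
P(6,2) = 30 but C(6,2) = 15; they differ by a factor of 2! = 2, so the statement does not hold.
Final answer: False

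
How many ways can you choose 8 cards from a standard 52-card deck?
752,538,150
C(52,8) = 752,538,150.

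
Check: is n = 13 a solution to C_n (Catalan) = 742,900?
Yes
C_13 = C(26,13)/(13+1) = 10,400,600/14 = 742,900, which equals 742,900.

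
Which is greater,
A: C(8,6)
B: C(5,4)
A

Explanation: A=C(8,6)=28, B=C(5,4)=5.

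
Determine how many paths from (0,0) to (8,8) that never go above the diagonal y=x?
1,430

Explanation: Counted by the Catalan number C_8: C_8 = C(16,8)/(8+1) = 12,870/9 = 1,430.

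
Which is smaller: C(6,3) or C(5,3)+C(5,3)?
Equal
C(6,3)=20; C(5,3)+C(5,3)=10+10=20.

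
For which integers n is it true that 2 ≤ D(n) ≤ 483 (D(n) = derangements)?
3, 4, 5, 6

Solution: Using D(n) = (n−1)[D(n−1) + D(n−2)] with D(1)=0, D(2)=1: D(2)=1; D(3)=2; D(4)=9; D(5)=44; D(6)=265; D(7)=1,854. So valid n = 3, 4, 5, 6.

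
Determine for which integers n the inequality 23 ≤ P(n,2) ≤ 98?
P(5,2)=20; P(6,2)=30; P(7,2)=42; P(8,2)=56; P(9,2)=72; P(10,2)=90; P(11,2)=110. So valid n = 6, 7, 8, 9, 10.

Answer: 6, 7, 8, 9, 10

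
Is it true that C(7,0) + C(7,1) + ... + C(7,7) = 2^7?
True

Reasoning: Binomial theorem with x = y = 1: Σ C(7,i) = (1+1)^7 = 2^7 = 128. The statement holds.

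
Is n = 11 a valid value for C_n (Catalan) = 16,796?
C_11 = C(22,11)/(11+1) = 705,432/12 = 58,786, which does not equal 16,796.

Answer: No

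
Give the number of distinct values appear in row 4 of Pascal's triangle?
Row 4 has entries C(4,0)..C(4,4); by symmetry C(4,k)=C(4,4-k), giving 3 distinct values.
Final answer: 3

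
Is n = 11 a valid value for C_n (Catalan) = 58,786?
Yes

Explanation: C_11 = C(22,11)/(11+1) = 705,432/12 = 58,786, which equals 58,786.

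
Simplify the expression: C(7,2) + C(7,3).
56

Reasoning: By Pascal's identity: C(8,3) = 56.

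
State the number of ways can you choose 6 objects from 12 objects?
C(12,6) = 12! / (6! × (12-6)!)
         = 12! / (6! × 6!)
         = 924

Answer: 924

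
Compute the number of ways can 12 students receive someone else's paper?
176,214,841

Working:
Using D(n) = (n-1)[D(n-1) + D(n-2)]:
D(12) = (12-1) × [D(11) + D(10)]
      = 11 × [14684570 + 1334961]
      = 11 × 16019531
      = 176,214,841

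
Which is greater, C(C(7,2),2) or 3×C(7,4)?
C(C(7,2),2)
C(C(7,2),2)=210, 3×C(7,4)=105.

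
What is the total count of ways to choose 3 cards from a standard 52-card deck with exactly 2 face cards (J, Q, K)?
12 face cards and 40 non-face cards: C(12,2) × C(40,1) = 66 × 40 = 2,640.

Answer: 2,640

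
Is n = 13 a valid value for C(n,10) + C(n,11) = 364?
Yes

C(13,10) + C(13,11) = 286 + 78 = 364, which equals 364.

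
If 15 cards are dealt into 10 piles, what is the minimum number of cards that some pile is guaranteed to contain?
2

Solution: Pigeonhole: ⌈15/10⌉ = 2.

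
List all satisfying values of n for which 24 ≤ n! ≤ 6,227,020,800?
4, 5, 6, 7, 8, 9, 10, 11, 12, 13

Solution: n! is strictly increasing; 4! = 24 and 13! = 6,227,020,800, so valid n = 4, 5, 6, 7, 8, 9, 10, 11, 12, 13.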